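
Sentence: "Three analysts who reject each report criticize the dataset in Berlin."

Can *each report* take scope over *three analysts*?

No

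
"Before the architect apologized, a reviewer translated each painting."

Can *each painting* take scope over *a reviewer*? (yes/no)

The adjunct clause does not contain *each painting*, which is the matrix object.
QR within a single clause is free, so the lower quantifier may take scope over the higher one.
Both orderings are possible: *a reviewer* > *each painting* and *each painting* > *a reviewer*.

Yes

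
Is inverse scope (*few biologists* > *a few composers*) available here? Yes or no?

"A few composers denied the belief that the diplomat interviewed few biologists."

No

*few biologists* sits inside the complex NP *the belief that the diplomat interviewed few biologists*.
The Complex NP Constraint bars QR out of the complement clause of a noun.
So *few biologists* cannot raise high enough to outscope *a few composers*; only the surface ordering *a few composers* > *few biologists* is available.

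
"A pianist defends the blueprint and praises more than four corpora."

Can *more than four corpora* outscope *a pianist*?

The DP *more than four corpora* is contained in one conjunct of the coordinate structure (*praises more than four corpora*).
QR out of a conjunct would have to apply non-ATB, which the CSC forbids.
So *more than four corpora* cannot raise high enough to outscope *a pianist*; only the surface ordering *a pianist* > *more than four corpora* is available.

No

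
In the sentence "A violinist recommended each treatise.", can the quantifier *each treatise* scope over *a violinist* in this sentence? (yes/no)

Yes

Both DPs are arguments of the same predicate; there is no clause or island boundary between them.
Nothing blocks QR of the lower DP to a position above the higher one, so inverse scope is available.
The sentence is scopally ambiguous between *a violinist* > *each treatise* and *each treatise* > *a violinist*.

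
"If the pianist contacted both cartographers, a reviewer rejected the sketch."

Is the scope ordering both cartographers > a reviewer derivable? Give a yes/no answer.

*both cartographers* is embedded in the adjunct clause *if the pianist contacted both cartographers*.
Adjunct clauses are scope islands: a quantifier inside an adjunct cannot raise into the matrix clause.
*both cartographers* is confined to the island and cannot take scope over *a reviewer*.

No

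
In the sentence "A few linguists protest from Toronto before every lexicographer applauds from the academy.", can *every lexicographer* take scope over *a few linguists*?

*every lexicographer* sits inside the adjunct clause *before every lexicographer applauds from the academy*.
The adjunct-island constraint bars QR out of an adverbial clause.
*every lexicographer* is confined to the island and cannot take scope over *a few linguists*.

No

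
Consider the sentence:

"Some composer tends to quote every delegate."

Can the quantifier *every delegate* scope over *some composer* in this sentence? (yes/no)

Yes

Infinitival complements of raising predicates do not block QR; *every delegate* and *some composer* are effectively clausemates.
Ordinary QR to a clause-peripheral position gives the wide-scope LF for the lower DP.
The sentence is scopally ambiguous between *some composer* > *every delegate* and *every delegate* > *some composer*.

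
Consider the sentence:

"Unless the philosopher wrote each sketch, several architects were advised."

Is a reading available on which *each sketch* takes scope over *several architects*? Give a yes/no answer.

No

The DP *each sketch* is contained in the adjunct clause *unless the philosopher wrote each sketch*.
Scope out of an adjunct clause is unavailable: QR respects the adjunct-island constraint.
So *each sketch* cannot raise to a position above *several architects*.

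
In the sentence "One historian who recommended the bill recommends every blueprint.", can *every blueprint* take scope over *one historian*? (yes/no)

Although the sentence contains a relative clause (*who recommended the bill*), *every blueprint* is outside it, in the matrix VP.
Ordinary QR to a clause-peripheral position gives the wide-scope LF for the lower DP.

Yes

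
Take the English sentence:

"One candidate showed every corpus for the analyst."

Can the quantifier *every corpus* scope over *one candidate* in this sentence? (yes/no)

Yes

*every corpus* is the matrix object and *one candidate* the matrix subject; the two are clausemates.
Since no island is crossed, the inverse ordering is licensed alongside surface scope.
Both orderings are possible: *one candidate* > *every corpus* and *every corpus* > *one candidate*.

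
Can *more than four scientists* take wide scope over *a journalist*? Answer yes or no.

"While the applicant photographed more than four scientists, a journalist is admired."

No

The DP *more than four scientists* is contained in the adjunct clause *while the applicant photographed more than four scientists*.
Adjuncts are opaque for quantifier raising; a quantifier in an adjunct stays inside it.
So *more than four scientists* cannot raise to a position above *a journalist*.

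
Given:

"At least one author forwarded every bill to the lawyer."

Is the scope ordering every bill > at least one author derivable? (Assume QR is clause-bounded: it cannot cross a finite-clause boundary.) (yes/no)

Both DPs are arguments of the same predicate; there is no clause or island boundary between them.
With no island boundary between them, the object can take inverse scope over the subject via ordinary QR within the clause.

Yes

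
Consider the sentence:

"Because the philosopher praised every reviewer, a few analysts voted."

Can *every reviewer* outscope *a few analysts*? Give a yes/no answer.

*every reviewer* sits inside the adjunct clause *because the philosopher praised every reviewer*.
Adjuncts are opaque for quantifier raising; a quantifier in an adjunct stays inside it.
So *every reviewer* cannot raise to a position above *a few analysts*.

No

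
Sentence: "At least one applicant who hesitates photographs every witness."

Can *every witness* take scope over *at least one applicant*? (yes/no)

Yes

*every witness* sits in the matrix clause, not in the relative clause on *at least one applicant*.
No island intervenes, so both surface and inverse scope are derivable.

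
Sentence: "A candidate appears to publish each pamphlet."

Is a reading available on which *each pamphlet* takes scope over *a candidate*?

Yes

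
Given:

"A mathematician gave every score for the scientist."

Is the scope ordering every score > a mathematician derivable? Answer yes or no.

*every score* and *a mathematician* are in the same minimal clause.
Ordinary QR to a clause-peripheral position gives the wide-scope LF for the lower DP.

Yes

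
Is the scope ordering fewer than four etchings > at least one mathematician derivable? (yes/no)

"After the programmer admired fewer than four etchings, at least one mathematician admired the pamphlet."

No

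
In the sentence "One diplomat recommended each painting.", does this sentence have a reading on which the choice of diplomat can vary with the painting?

Yes

That reading corresponds to *each painting* > *one diplomat*.
*one diplomat* and *each painting* are co-arguments of the matrix verb, with nothing but a clause-internal boundary between them.
Clause-internal QR can adjoin the lower DP above the subject, yielding the inverse reading.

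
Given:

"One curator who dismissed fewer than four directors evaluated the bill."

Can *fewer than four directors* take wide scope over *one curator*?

No

*fewer than four directors* is embedded in the relative clause *who dismissed fewer than four directors*.
The relative clause forms an island for QR, so the quantifier is confined to the head noun's restrictor.
So *fewer than four directors* cannot raise high enough to outscope *one curator*; only the surface ordering *one curator* > *fewer than four directors* is available.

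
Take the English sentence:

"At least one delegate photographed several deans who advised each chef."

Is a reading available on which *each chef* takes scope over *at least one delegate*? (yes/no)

No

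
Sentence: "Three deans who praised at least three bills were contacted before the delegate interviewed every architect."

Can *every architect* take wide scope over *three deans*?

*every architect* sits inside the adjunct clause *before the delegate interviewed every architect*.
Adjunct clauses are scope islands: a quantifier inside an adjunct cannot raise into the matrix clause.
So the wide-scope reading for *every architect* is blocked.

No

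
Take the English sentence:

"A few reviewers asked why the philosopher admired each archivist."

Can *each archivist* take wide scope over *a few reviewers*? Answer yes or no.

No

The DP *each archivist* is contained in the embedded question *why the philosopher admired each archivist*.
Embedded wh-clauses are opaque for QR, so the quantifier stays inside the question.
The inverse ordering *each archivist* > *a few reviewers* is therefore underivable.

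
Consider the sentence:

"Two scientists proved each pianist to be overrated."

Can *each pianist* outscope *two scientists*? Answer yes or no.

Yes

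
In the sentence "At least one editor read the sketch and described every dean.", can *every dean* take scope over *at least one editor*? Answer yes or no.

*every dean* is embedded in one conjunct of the coordinate structure (*described every dean*).
A quantifier cannot raise out of one conjunct of a coordination across the whole coordinate structure — the CSC applies to QR.
*every dean* is confined to the island and cannot take scope over *at least one editor*.

No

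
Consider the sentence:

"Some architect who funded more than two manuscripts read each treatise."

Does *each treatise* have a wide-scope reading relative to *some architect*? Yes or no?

Although the sentence contains a relative clause (*who funded more than two manuscripts*), *each treatise* is outside it, in the matrix VP.
Since no island is crossed, the inverse ordering is licensed alongside surface scope.

Yes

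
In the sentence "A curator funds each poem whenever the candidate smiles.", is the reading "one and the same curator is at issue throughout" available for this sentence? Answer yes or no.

Yes

That reading corresponds to *a curator* > *each poem*.
Surface scope (*a curator* > *each poem*) is always derivable; islands only block QR, not in-situ interpretation.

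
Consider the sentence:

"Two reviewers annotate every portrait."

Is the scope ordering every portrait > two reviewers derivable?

*every portrait* is the matrix object and *two reviewers* the matrix subject; the two are clausemates.
With no island boundary between them, the object can take inverse scope over the subject via ordinary QR within the clause.
The sentence is scopally ambiguous between *two reviewers* > *every portrait* and *every portrait* > *two reviewers*.

Yes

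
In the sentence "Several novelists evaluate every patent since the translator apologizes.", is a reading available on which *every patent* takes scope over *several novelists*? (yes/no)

The adjunct clause does not contain *every patent*, which is the matrix object.
Nothing blocks QR of the lower DP to a position above the higher one, so inverse scope is available.

Yes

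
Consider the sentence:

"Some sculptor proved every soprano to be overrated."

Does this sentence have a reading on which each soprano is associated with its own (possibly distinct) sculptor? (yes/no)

That reading corresponds to *every soprano* > *some sculptor*.
*every soprano* is the subject of an ECM infinitive — the infinitival complement of an ECM verb is not a scope island, so *every soprano* can raise into the matrix clause.
Clause-internal QR can adjoin the lower DP above the subject, yielding the inverse reading.
The sentence is scopally ambiguous between *some sculptor* > *every soprano* and *every soprano* > *some sculptor*.

Yes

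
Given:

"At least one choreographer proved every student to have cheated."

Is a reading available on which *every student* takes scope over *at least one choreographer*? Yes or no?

This is an ECM construction: *every student* is the infinitival subject, Case-marked by the matrix verb, and the infinitive is transparent for QR.
Since no island is crossed, the inverse ordering is licensed alongside surface scope.

Yes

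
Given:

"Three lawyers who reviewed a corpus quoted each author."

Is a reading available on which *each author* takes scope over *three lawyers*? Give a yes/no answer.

Yes

Although the sentence contains a relative clause (*who reviewed a corpus*), *each author* is outside it, in the matrix VP.
Clause-internal QR can adjoin the lower DP above the subject, yielding the inverse reading.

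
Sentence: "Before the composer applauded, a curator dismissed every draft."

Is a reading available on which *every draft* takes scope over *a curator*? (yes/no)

The adjunct island is irrelevant here — *every draft* and *a curator* are both in the matrix clause.
Ordinary QR to a clause-peripheral position gives the wide-scope LF for the lower DP.
Both orderings are possible: *a curator* > *every draft* and *every draft* > *a curator*.

Yes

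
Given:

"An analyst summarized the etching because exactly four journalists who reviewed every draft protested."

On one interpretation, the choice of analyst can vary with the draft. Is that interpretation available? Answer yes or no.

The described interpretation is the *every draft* > *an analyst* scoping.
The target quantifier *every draft* is part of the relative clause *who reviewed every draft*, which is itself inside the adjunct *because exactly four journalists who reviewed every draft protested*.
Both the relative clause and the enclosing adjunct are scope islands; QR cannot cross either.
So *every draft* cannot raise to a position above *an analyst*.

No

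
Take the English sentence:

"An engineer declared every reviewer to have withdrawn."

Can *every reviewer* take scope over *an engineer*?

This is an ECM construction: *every reviewer* is the infinitival subject, Case-marked by the matrix verb, and the infinitive is transparent for QR.
No island intervenes, so both surface and inverse scope are derivable.

Yes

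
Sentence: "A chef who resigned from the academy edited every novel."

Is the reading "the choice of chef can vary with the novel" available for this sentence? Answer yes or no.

Yes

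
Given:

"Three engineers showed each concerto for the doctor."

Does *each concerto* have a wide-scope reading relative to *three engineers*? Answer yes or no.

Both DPs are arguments of the same predicate; there is no clause or island boundary between them.
No island intervenes, so both surface and inverse scope are derivable.

Yes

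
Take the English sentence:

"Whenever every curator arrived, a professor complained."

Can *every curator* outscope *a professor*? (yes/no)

The target quantifier *every curator* is part of the adjunct clause *whenever every curator arrived*.
Since the clause is an adjunct (not a complement), the Adjunct Condition blocks QR across its edge.
*every curator* > *a professor* would require crossing that boundary, which is illicit.

No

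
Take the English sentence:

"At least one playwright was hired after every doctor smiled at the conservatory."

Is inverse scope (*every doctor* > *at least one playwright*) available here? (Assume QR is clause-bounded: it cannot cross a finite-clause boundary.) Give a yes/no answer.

No

Structurally, *every doctor* is inside the adjunct clause *after every doctor smiled at the conservatory*.
Scope out of an adjunct clause is unavailable: QR respects the adjunct-island constraint.
*every doctor* > *at least one playwright* would require crossing that boundary, which is illicit.
(Only the surface reading survives: one fixed playwright with respect to all the relevant doctors.)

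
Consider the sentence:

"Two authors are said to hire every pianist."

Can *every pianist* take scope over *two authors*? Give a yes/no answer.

The matrix predicate is a raising verb, whose infinitival complement is not a scope island — *every pianist* can QR into the matrix clause.
No island intervenes, so both surface and inverse scope are derivable.

Yes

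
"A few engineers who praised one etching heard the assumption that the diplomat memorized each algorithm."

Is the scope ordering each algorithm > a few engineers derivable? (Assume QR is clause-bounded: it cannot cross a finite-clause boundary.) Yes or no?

No

The target quantifier *each algorithm* is part of the complex NP *the assumption that the diplomat memorized each algorithm*.
Since the clause is the complement of a nominal head, the CNPC blocks scope extraction.
Hence only narrow scope for *each algorithm* (under *a few engineers*) survives.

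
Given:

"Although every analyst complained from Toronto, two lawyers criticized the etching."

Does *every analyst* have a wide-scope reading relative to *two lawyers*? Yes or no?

No

Structurally, *every analyst* is inside the adjunct clause *although every analyst complained from Toronto*.
Scope out of an adjunct clause is unavailable: QR respects the adjunct-island constraint.
There is no licit LF on which *every analyst* c-commands *two lawyers*.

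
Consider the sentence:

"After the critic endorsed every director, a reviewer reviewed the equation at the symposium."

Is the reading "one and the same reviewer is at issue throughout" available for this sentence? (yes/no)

Yes

The described interpretation is the *a reviewer* > *every director* scoping.
Nothing needs to raise out of an island for *a reviewer* > *every director*: *a reviewer* takes scope from its matrix position over the clause containing *every director*.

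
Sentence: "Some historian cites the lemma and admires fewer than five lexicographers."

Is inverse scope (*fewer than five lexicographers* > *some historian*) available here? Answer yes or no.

No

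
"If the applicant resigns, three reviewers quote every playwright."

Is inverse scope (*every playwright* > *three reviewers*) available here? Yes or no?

Yes

The adjunct island is irrelevant here — *every playwright* and *three reviewers* are both in the matrix clause.
Clause-internal QR can adjoin the lower DP above the subject, yielding the inverse reading.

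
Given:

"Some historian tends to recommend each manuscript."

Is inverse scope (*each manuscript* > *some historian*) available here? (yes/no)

*each manuscript* is inside a raising infinitive, which is transparent to QR (no CP barrier), so it behaves as a matrix argument.
No island intervenes, so both surface and inverse scope are derivable.

Yes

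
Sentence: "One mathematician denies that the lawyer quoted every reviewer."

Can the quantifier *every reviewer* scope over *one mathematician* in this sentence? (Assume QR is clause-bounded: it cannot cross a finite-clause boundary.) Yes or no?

No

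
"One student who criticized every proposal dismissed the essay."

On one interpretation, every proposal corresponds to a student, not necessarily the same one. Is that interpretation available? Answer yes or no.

The paraphrase describes the scope ordering *every proposal* > *one student*.
The target quantifier *every proposal* is part of the relative clause *who criticized every proposal*.
Quantifiers inside a relative clause are trapped there; the RC boundary blocks QR.
Hence only narrow scope for *every proposal* (under *one student*) survives.
(Only the surface reading survives: one fixed student with respect to all the relevant proposals.)

No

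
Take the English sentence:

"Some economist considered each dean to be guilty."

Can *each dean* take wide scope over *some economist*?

This is an ECM construction: *each dean* is the infinitival subject, Case-marked by the matrix verb, and the infinitive is transparent for QR.
QR within a single clause is free, so the lower quantifier may take scope over the higher one.

Yes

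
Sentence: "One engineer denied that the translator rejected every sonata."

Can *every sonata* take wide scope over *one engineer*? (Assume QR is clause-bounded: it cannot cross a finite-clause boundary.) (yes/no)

No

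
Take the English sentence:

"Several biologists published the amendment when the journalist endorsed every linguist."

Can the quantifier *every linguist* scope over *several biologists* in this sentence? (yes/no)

No

The DP *every linguist* is contained in the adjunct clause *when the journalist endorsed every linguist*.
Adverbial clauses are not L-marked, so they are barriers for QR — the quantifier cannot escape the adjunct.
*every linguist* > *several biologists* would require crossing that boundary, which is illicit.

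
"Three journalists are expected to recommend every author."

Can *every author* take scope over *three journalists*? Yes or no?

Yes

*every author* is inside a raising infinitive, which is transparent to QR (no CP barrier), so it behaves as a matrix argument.
QR within a single clause is free, so the lower quantifier may take scope over the higher one.
Both orderings are possible: *three journalists* > *every author* and *every author* > *three journalists*.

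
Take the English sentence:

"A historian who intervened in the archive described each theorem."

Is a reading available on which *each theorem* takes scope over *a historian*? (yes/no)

The relative clause *who intervened in the archive* modifies *a historian*, but *each theorem* is not inside that relative clause — it is an argument of the matrix verb.
QR within a single clause is free, so the lower quantifier may take scope over the higher one.
So *each theorem* > *a historian* is among the available readings.

Yes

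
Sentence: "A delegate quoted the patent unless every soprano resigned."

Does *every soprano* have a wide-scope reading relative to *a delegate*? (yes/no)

*every soprano* sits inside the adjunct clause *unless every soprano resigned*.
Since the clause is an adjunct (not a complement), the Adjunct Condition blocks QR across its edge.
So *every soprano* cannot raise high enough to outscope *a delegate*; only the surface ordering *a delegate* > *every soprano* is available.

No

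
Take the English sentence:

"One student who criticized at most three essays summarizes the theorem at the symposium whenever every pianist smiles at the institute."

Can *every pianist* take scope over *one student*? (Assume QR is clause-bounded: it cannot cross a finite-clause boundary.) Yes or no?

No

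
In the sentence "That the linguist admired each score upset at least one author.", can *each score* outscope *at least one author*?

No

The DP *each score* is contained in the sentential subject *that the linguist admired each score*.
The Sentential Subject Constraint rules out raising the quantifier out of the that-clause subject.
*each score* > *at least one author* would require crossing that boundary, which is illicit.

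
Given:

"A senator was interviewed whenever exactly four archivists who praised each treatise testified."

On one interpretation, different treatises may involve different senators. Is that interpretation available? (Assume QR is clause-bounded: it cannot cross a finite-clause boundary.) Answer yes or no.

The paraphrase describes the scope ordering *each treatise* > *a senator*.
The target quantifier *each treatise* is part of the relative clause *who praised each treatise*, which is itself inside the adjunct *whenever exactly four archivists who praised each treatise testified*.
Even if one barrier were somehow void, the other would still block QR.
So *each treatise* cannot raise high enough to outscope *a senator*; only the surface ordering *a senator* > *each treatise* is available.

No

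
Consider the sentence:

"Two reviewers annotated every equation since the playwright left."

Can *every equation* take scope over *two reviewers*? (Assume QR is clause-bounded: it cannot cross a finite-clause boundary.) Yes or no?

*every equation* is a matrix argument; the adjunct is an island but the target quantifier is outside it.
QR within a single clause is free, so the lower quantifier may take scope over the higher one.

Yes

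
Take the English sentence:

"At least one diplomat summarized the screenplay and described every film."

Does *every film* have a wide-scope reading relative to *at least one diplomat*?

No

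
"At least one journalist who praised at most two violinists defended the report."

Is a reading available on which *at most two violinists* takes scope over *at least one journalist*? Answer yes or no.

No

*at most two violinists* occurs within the relative clause *who praised at most two violinists*.
A relative clause is a scope island — quantifier raising cannot cross its boundary.
There is no licit LF on which *at most two violinists* c-commands *at least one journalist*.
(Only the surface reading survives: one fixed journalist with respect to all the relevant violinists.)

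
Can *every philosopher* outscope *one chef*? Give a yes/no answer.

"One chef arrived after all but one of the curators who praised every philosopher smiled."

The target quantifier *every philosopher* is part of the relative clause *who praised every philosopher*, which is itself inside the adjunct *after all but one of the curators who praised every philosopher smiled*.
The quantifier would have to escape first the RC and then the adjunct — two independent island violations.
So *every philosopher* cannot raise high enough to outscope *one chef*; only the surface ordering *one chef* > *every philosopher* is available.
(Only the surface reading survives: one fixed chef with respect to all the relevant philosophers.)

No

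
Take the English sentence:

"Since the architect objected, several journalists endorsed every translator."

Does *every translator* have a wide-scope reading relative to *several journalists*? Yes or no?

Yes

The adjunct island is irrelevant here — *every translator* and *several journalists* are both in the matrix clause.
No island intervenes, so both surface and inverse scope are derivable.
Both orderings are possible: *several journalists* > *every translator* and *every translator* > *several journalists*.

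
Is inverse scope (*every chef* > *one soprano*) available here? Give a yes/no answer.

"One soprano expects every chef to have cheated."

Yes

*every chef* is an ECM subject; ECM complements are not islands, and the embedded quantifier may take matrix scope.
QR within a single clause is free, so the lower quantifier may take scope over the higher one.
So *every chef* > *one soprano* is among the available readings.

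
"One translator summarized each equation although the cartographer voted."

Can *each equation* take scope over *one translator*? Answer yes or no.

Yes

The adjunct clause does not contain *each equation*, which is the matrix object.
QR within a single clause is free, so the lower quantifier may take scope over the higher one.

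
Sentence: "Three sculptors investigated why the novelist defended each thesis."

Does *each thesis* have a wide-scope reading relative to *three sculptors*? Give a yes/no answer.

*each thesis* is embedded in the embedded question *why the novelist defended each thesis*.
Embedded wh-clauses are opaque for QR, so the quantifier stays inside the question.
So the wide-scope reading for *each thesis* is blocked.

No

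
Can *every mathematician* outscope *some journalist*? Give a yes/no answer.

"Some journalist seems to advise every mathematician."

*every mathematician* is the object of the infinitival complement of a raising predicate; raising infinitives are transparent for QR, so the two DPs are in effect clausemates.
QR within a single clause is free, so the lower quantifier may take scope over the higher one.
The sentence is scopally ambiguous between *some journalist* > *every mathematician* and *every mathematician* > *some journalist*.

Yes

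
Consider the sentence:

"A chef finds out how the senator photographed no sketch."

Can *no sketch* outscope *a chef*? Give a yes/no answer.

Structurally, *no sketch* is inside the embedded question *how the senator photographed no sketch*.
QR across an interrogative CP boundary is ruled out as a wh-island violation.
Hence only narrow scope for *no sketch* (under *a chef*) survives.
(Only the surface reading survives: one fixed chef with respect to all the relevant sketches.)

No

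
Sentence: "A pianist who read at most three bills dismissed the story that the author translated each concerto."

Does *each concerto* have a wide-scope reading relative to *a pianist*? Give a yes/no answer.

The target quantifier *each concerto* is part of the complex NP *the story that the author translated each concerto*.
Noun-complement clauses are scope islands (the Complex NP Constraint): a quantifier inside one cannot scope into the matrix.
So *each concerto* cannot raise to a position above *a pianist*.
(Only the surface reading survives: one fixed pianist with respect to all the relevant concertos.)

No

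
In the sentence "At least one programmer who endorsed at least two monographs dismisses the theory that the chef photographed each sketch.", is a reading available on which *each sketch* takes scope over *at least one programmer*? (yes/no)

No

Structurally, *each sketch* is inside the complex NP *the theory that the chef photographed each sketch*.
The Complex NP Constraint bars QR out of the complement clause of a noun.
So the wide-scope reading for *each sketch* is blocked.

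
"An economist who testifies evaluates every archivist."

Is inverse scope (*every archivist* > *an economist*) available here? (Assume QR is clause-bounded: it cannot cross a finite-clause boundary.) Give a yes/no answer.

Yes

The relative clause *who testifies* modifies *an economist*, but *every archivist* is not inside that relative clause — it is an argument of the matrix verb.
Clause-internal QR can adjoin the lower DP above the subject, yielding the inverse reading.
So *every archivist* > *an economist* is among the available readings.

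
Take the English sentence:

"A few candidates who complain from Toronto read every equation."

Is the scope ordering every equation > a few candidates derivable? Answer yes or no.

The relative clause *who complain from Toronto* modifies *a few candidates*, but *every equation* is not inside that relative clause — it is an argument of the matrix verb.
With no island boundary between them, the object can take inverse scope over the subject via ordinary QR within the clause.
So *every equation* > *a few candidates* is among the available readings.

Yes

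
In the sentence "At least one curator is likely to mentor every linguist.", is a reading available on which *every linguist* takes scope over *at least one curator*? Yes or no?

Yes

*every linguist* is inside a raising infinitive, which is transparent to QR (no CP barrier), so it behaves as a matrix argument.
QR within a single clause is free, so the lower quantifier may take scope over the higher one.
The sentence is scopally ambiguous between *at least one curator* > *every linguist* and *every linguist* > *at least one curator*.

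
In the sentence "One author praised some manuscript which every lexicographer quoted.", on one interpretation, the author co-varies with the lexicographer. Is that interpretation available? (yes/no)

The described interpretation is the *every lexicographer* > *one author* scoping.
*every lexicographer* is embedded in the relative clause *which every lexicographer quoted* modifying *some manuscript*.
QR out of a relative clause is ruled out by the relative-clause island constraint.
So *every lexicographer* cannot raise to a position above *one author*.
(Only the surface reading survives: one fixed author with respect to all the relevant lexicographers.)

No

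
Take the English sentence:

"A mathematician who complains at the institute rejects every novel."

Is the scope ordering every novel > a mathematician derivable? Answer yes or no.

Yes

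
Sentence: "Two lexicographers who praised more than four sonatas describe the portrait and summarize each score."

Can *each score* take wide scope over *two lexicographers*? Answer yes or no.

*each score* is embedded in one conjunct of the coordinate structure (*summarize each score*).
The Coordinate Structure Constraint blocks movement (including QR) out of a single conjunct.
*each score* is confined to the island and cannot take scope over *two lexicographers*.

No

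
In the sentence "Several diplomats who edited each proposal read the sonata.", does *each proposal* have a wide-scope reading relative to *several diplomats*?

No

The DP *each proposal* is contained in the relative clause *who edited each proposal*.
The relative clause forms an island for QR, so the quantifier is confined to the head noun's restrictor.
So *each proposal* cannot raise to a position above *several diplomats*.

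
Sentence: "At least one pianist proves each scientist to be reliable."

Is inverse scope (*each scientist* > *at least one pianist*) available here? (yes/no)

ECM infinitives lack a CP barrier, so *each scientist* can QR over the matrix subject *at least one pianist*.
Nothing blocks QR of the lower DP to a position above the higher one, so inverse scope is available.
The sentence is scopally ambiguous between *at least one pianist* > *each scientist* and *each scientist* > *at least one pianist*.

Yes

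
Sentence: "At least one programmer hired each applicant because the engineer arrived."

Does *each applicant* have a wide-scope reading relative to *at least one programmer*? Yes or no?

Yes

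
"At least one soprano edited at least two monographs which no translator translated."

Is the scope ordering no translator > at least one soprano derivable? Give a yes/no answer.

The target quantifier *no translator* is part of the relative clause *which no translator translated* modifying *at least two monographs*.
Relative clauses block scope extraction: QR cannot target a position outside the modified NP.
So the wide-scope reading for *no translator* is blocked.

No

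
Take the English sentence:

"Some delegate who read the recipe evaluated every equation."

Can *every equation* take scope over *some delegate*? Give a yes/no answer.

Yes

Although the sentence contains a relative clause (*who read the recipe*), *every equation* is outside it, in the matrix VP.
No island intervenes, so both surface and inverse scope are derivable.
So *every equation* > *some delegate* is among the available readings.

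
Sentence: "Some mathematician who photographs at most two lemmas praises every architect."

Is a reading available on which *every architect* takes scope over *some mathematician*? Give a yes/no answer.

Yes

*every architect* is a matrix argument; only *some mathematician* is modified by the relative clause *who photographs at most two lemmas*, so the RC island is irrelevant to the target quantifier.
Since no island is crossed, the inverse ordering is licensed alongside surface scope.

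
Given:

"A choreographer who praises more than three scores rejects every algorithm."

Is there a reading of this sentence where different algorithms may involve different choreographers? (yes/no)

This is the *every algorithm* > *a choreographer* reading.
The RC *who praises more than three scores* is an island, but *every algorithm* is not inside it — it is the matrix object, a clausemate of *a choreographer*.
No island intervenes, so both surface and inverse scope are derivable.

Yes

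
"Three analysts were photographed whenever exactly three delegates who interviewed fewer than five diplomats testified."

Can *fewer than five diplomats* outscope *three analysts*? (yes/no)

*fewer than five diplomats* is embedded in the relative clause *who interviewed fewer than five diplomats*, which is itself inside the adjunct *whenever exactly three delegates who interviewed fewer than five diplomats testified*.
Nested islands: the RC island is itself inside an adjunct island, so wide scope is doubly excluded.
So *fewer than five diplomats* cannot raise high enough to outscope *three analysts*; only the surface ordering *three analysts* > *fewer than five diplomats* is available.

No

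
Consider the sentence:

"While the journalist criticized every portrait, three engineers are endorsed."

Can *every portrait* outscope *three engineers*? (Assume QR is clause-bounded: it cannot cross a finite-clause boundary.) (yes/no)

The DP *every portrait* is contained in the adjunct clause *while the journalist criticized every portrait*.
Scope out of an adjunct clause is unavailable: QR respects the adjunct-island constraint.
There is no licit LF on which *every portrait* c-commands *three engineers*.

No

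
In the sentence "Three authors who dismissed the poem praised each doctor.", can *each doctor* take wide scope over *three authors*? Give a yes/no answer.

*each doctor* is a matrix argument; only *three authors* is modified by the relative clause *who dismissed the poem*, so the RC island is irrelevant to the target quantifier.
Ordinary QR to a clause-peripheral position gives the wide-scope LF for the lower DP.
So *each doctor* > *three authors* is among the available readings.

Yes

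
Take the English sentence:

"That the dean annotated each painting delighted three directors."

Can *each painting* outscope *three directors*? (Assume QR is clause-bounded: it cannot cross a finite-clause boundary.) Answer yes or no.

No

Structurally, *each painting* is inside the sentential subject *that the dean annotated each painting*.
The Sentential Subject Constraint rules out raising the quantifier out of the that-clause subject.
There is no licit LF on which *each painting* c-commands *three directors*.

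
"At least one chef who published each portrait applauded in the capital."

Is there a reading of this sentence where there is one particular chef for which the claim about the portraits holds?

That reading corresponds to *at least one chef* > *each portrait*.
That is the surface-scope ordering, which is always one of the available readings — island constraints only ever restrict inverse scope.

Yes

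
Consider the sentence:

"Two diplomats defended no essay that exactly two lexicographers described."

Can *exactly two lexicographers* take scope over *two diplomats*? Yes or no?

No

Structurally, *exactly two lexicographers* is inside the relative clause *that exactly two lexicographers described* modifying *no essay*.
Relative clauses are scope islands: a quantifier cannot QR out of a relative clause to take scope in the matrix clause.
*exactly two lexicographers* is confined to the island and cannot take scope over *two diplomats*.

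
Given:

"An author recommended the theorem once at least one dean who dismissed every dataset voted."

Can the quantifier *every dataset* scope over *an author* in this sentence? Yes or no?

No

The target quantifier *every dataset* is part of the relative clause *who dismissed every dataset*, which is itself inside the adjunct *once at least one dean who dismissed every dataset voted*.
Two island boundaries intervene — the relative clause and the adjunct. Either alone would block QR.
*every dataset* > *an author* would require crossing that boundary, which is illicit.
(Only the surface reading survives: one fixed author with respect to all the relevant datasets.)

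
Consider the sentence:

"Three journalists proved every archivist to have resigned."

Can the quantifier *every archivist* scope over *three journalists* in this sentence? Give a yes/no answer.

This is an ECM construction: *every archivist* is the infinitival subject, Case-marked by the matrix verb, and the infinitive is transparent for QR.
Clause-internal QR can adjoin the lower DP above the subject, yielding the inverse reading.
So *every archivist* > *three journalists* is among the available readings.

Yes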